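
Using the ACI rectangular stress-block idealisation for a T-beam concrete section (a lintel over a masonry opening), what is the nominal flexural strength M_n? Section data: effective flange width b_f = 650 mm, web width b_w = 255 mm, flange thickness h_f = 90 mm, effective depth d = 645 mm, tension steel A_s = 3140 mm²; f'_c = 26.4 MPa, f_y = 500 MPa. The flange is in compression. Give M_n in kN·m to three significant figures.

Tension: T = A_s f_y = 3140 × 500 = 1570000 N.
Try a within the flange: a = T/(0.85 f'_c b_f) = 1570000/(0.85 × 26.4 × 650) = 107.64 mm.
a = 107.64 > h_f = 90 mm: the block extends into the web. Split into flange-overhang and web parts.
C_f = 0.85 f'_c (b_f − b_w) h_f = 0.85 × 26.4 × (650 − 255) × 90 = 797742 N.
Remaining web compression depth: a_w = (T − C_f)/(0.85 f'_c b_w) = (1570000 − 797742)/(0.85 × 26.4 × 255) = 134.96 mm.
M_n = C_f(d − h_f/2) + (T − C_f)(d − a_w/2) = 797742 × (645 − 45) + 772258 × (645 − 67.48) = 478.65 + 445.99 = 924.64 × 10⁶ N·mm.
M_n = 924.64 kN·m.

M_n ≈ 925 kN·m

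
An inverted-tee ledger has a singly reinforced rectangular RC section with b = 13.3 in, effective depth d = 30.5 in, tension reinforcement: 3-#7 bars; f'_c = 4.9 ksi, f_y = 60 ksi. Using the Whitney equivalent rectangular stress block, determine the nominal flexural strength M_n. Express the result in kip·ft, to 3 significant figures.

M_n ≈ 266 kip·ft

A_s = 3 × 0.6 = 1.8 in².
T = A_s f_y = 1.8 × 60 = 108 kips.
a = T/(0.85 f'_c b) = 108/(0.85 × 4.9 × 13.3) = 1.950 in.
M_n = T(d − a/2) = 108 × (30.5 − 0.975) = 3188.7 kip·in = 3188.7/12 = 265.73 kip·ft.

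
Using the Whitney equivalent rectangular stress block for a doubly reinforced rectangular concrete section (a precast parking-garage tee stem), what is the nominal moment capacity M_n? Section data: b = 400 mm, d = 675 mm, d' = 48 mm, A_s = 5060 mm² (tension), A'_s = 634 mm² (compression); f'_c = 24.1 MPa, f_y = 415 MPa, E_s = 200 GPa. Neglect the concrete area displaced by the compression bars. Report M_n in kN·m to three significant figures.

Assume both tension and compression steel yield.
Net tension couple steel: A_s − A'_s = 4426 mm².
a = (A_s − A'_s) f_y / (0.85 f'_c b) = 1836790/(0.85 × 24.1 × 400) = 224.16 mm.
c = a/β₁ = 224.16/0.85 = 263.72 mm; ε'_s = 0.003(c − d')/c = 0.0025 ≥ f_y/E_s = 0.0021, so compression steel does yield.
M_n = (A_s − A'_s) f_y (d − a/2) + A'_s f_y (d − d') = [1836790 × (675 − 112.08) + 263110 × (675 − 48)] × 10⁻⁶ = 1033.97 + 164.97 = 1198.94 kN·m.

M_n ≈ 1200 kN·m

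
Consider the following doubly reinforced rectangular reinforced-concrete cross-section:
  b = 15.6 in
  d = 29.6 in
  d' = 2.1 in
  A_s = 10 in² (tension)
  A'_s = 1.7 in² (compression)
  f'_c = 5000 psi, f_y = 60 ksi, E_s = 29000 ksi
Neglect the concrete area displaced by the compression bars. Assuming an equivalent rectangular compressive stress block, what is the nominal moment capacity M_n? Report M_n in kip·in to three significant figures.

Assume both steels yield.
a = (A_s − A'_s) f_y/(0.85 f'_c b) = (10 − 1.7) × 60/(0.85 × 5 × 15.6) = 7.511 in.
c = a/β₁ = 7.511/0.8 = 9.389 in; ε'_s = 0.003(c − d')/c = 0.0023 ≥ ε_y = 0.0021, so the compression steel yields.
M_n = (A_s − A'_s) f_y (d − a/2) + A'_s f_y (d − d') = 498 × (29.6 − 3.7555) + 102 × (29.6 − 2.1) = 12870.6 + 2805.0 = 15675.6 kip·in.

M_n ≈ 15700 kip·in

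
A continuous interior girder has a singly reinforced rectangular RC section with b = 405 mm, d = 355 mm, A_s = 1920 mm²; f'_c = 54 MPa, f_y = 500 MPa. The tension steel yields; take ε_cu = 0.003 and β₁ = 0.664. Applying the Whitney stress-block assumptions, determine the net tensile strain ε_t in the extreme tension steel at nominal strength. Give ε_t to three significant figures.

a = A_s f_y/(0.85 f'_c b) = 51.64 mm.
β₁ = 0.664, so c = a/β₁ = 51.64/0.664 = 77.77 mm.
From the linear strain diagram with ε_cu = 0.003: ε_t = 0.003 (d − c)/c = 0.003 × (355 − 77.77)/77.77 = 0.0107.
Since ε_t ≥ 0.005, the section is tension-controlled.

ε_t ≈ 0.0107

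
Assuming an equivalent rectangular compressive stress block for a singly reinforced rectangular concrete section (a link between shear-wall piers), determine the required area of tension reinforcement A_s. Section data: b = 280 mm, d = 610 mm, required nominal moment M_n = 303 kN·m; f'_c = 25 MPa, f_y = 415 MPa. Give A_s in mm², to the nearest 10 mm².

A_s ≈ 1290 mm²

With M_n = 0.85 f'_c a b (d − a/2), solve the quadratic for a:
a = d − √(d² − 2M_n/(0.85 f'_c b)) = 610 − √(610² − 2 × 303×10⁶/(0.85 × 25 × 280)) = 90.14 mm.
A_s = 0.85 f'_c a b / f_y = 0.85 × 25 × 90.14 × 280 / 415 = 1292.4 mm².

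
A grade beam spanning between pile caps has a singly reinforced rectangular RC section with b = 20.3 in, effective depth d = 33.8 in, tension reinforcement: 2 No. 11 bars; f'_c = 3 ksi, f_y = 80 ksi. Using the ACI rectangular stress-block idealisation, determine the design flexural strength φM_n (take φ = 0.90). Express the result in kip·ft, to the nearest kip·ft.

φM_n ≈ 588 kip·ft

A_s = 2 × 1.56 = 3.12 in².
T = A_s f_y = 3.12 × 80 = 249.6 kips.
a = T/(0.85 f'_c b) = 249.6/(0.85 × 3 × 20.3) = 4.822 in.
M_n = T(d − a/2) = 249.6 × (33.8 − 2.411) = 7834.7 kip·in = 7834.7/12 = 652.89 kip·ft.
φM_n = 0.90 × 652.89 = 587.60 kip·ft.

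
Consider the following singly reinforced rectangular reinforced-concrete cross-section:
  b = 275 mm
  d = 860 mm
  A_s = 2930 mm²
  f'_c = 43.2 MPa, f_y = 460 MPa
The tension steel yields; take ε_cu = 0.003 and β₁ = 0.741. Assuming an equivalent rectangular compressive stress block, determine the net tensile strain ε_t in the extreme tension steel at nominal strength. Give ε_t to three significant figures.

ε_t ≈ 0.0113

a = A_s f_y/(0.85 f'_c b) = 133.47 mm.
β₁ = 0.741, so c = a/β₁ = 133.47/0.741 = 180.12 mm.
From the linear strain diagram with ε_cu = 0.003: ε_t = 0.003 (d − c)/c = 0.003 × (860 − 180.12)/180.12 = 0.0113.
Since ε_t ≥ 0.005, the section is tension-controlled.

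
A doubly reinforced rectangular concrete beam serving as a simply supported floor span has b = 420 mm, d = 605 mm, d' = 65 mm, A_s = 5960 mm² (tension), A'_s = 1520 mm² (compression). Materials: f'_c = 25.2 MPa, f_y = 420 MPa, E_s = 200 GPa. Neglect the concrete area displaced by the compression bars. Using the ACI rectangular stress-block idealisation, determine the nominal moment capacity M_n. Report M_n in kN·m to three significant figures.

M_n ≈ 1280 kN·m

Assume both tension and compression steel yield.
Net tension couple steel: A_s − A'_s = 4440 mm².
a = (A_s − A'_s) f_y / (0.85 f'_c b) = 1864800/(0.85 × 25.2 × 420) = 207.28 mm.
c = a/β₁ = 207.28/0.85 = 243.86 mm; ε'_s = 0.003(c − d')/c = 0.0022 ≥ f_y/E_s = 0.0021, so compression steel does yield.
M_n = (A_s − A'_s) f_y (d − a/2) + A'_s f_y (d − d') = [1864800 × (605 − 103.64) + 638400 × (605 − 65)] × 10⁻⁶ = 934.94 + 344.74 = 1279.68 kN·m.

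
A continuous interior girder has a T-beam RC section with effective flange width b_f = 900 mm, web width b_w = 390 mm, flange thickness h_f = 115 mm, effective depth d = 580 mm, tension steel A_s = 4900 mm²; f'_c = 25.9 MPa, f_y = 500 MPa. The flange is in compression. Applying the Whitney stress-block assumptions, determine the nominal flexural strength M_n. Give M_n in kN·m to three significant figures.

M_n ≈ 1270 kN·m

Tension: T = A_s f_y = 4900 × 500 = 2450000 N.
Try a within the flange: a = T/(0.85 f'_c b_f) = 2450000/(0.85 × 25.9 × 900) = 123.65 mm.
a = 123.65 > h_f = 115 mm: the block extends into the web. Split into flange-overhang and web parts.
C_f = 0.85 f'_c (b_f − b_w) h_f = 0.85 × 25.9 × (900 − 390) × 115 = 1291180 N.
Remaining web compression depth: a_w = (T − C_f)/(0.85 f'_c b_w) = (2450000 − 1291180)/(0.85 × 25.9 × 390) = 134.97 mm.
M_n = C_f(d − h_f/2) + (T − C_f)(d − a_w/2) = 1291180 × (580 − 57.5) + 1158820 × (580 − 67.485) = 674.64 + 593.91 = 1268.55 × 10⁶ N·mm.
M_n = 1268.55 kN·m.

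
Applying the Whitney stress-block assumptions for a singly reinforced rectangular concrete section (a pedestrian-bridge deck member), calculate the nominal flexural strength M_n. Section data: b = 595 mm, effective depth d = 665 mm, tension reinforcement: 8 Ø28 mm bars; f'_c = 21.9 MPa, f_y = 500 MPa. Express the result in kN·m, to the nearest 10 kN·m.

M_n ≈ 1360 kN·m

A_s = 8 × 616 = 4928 mm².
T = A_s f_y = 4928 × 500 = 2464000 N = 2464 kN.
From C = T: a = T/(0.85 f'_c b) = 2464000/(0.85 × 21.9 × 595) = 222.46 mm.
M_n = T(d − a/2) = 2464 kN × (665 − 111.23) mm = 1364.49 kN·m.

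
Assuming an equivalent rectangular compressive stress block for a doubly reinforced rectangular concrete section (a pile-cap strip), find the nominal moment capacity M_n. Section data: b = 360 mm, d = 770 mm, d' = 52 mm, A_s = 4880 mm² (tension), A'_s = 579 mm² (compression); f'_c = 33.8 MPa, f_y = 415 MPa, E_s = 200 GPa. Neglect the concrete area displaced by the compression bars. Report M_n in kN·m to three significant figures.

M_n ≈ 1390 kN·m

Assume both tension and compression steel yield.
Net tension couple steel: A_s − A'_s = 4301 mm².
a = (A_s − A'_s) f_y / (0.85 f'_c b) = 1784915/(0.85 × 33.8 × 360) = 172.58 mm.
c = a/β₁ = 172.58/0.809 = 213.33 mm; ε'_s = 0.003(c − d')/c = 0.0023 ≥ f_y/E_s = 0.0021, so compression steel does yield.
M_n = (A_s − A'_s) f_y (d − a/2) + A'_s f_y (d − d') = [1784915 × (770 − 86.29) + 240285 × (770 − 52)] × 10⁻⁶ = 1220.36 + 172.52 = 1392.88 kN·m.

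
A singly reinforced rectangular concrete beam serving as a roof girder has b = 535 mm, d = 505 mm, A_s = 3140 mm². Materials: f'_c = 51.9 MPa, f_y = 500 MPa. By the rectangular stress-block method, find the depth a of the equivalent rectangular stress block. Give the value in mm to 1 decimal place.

T = A_s f_y = 3140 × 500 = 1570000 N = 1570 kN.
Setting C = 0.85 f'_c a b equal to T: a = 1570000/(0.85 × 51.9 × 535) = 66.5 mm.

a ≈ 66.5 mm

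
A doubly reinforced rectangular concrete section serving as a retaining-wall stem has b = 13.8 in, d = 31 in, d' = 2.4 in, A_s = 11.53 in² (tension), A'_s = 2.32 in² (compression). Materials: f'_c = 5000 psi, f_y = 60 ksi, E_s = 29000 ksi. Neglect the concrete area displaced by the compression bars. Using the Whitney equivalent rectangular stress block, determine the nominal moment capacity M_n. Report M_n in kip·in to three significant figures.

Assume both steels yield.
a = (A_s − A'_s) f_y/(0.85 f'_c b) = (11.53 − 2.32) × 60/(0.85 × 5 × 13.8) = 9.422 in.
c = a/β₁ = 9.422/0.8 = 11.778 in; ε'_s = 0.003(c − d')/c = 0.0024 ≥ ε_y = 0.0021, so the compression steel yields.
M_n = (A_s − A'_s) f_y (d − a/2) + A'_s f_y (d − d') = 552.6 × (31 − 4.711) + 139.2 × (31 − 2.4) = 14527.3 + 3981.1 = 18508.4 kip·in.

M_n ≈ 18500 kip·in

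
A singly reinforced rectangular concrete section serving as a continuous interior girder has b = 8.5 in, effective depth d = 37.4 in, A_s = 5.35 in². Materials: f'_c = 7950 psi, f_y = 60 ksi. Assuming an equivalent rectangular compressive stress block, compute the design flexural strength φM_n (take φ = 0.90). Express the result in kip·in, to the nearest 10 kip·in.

φM_n ≈ 10000 kip·in

T = A_s f_y = 5.35 × 60 = 321 kips.
a = T/(0.85 f'_c b) = 321/(0.85 × 7.95 × 8.5) = 5.589 in.
M_n = T(d − a/2) = 321 × (37.4 − 2.7945) = 11108.4 kip·in.
φM_n = 0.90 × 11108.4 = 9997.6 kip·in.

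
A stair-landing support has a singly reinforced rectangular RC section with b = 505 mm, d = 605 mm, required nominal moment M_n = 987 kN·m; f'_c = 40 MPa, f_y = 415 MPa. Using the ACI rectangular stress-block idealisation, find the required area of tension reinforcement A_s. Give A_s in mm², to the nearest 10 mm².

A_s ≈ 4300 mm²

With M_n = 0.85 f'_c a b (d − a/2), solve the quadratic for a:
a = d − √(d² − 2M_n/(0.85 f'_c b)) = 605 − √(605² − 2 × 987×10⁶/(0.85 × 40 × 505)) = 103.94 mm.
A_s = 0.85 f'_c a b / f_y = 0.85 × 40 × 103.94 × 505 / 415 = 4300.4 mm².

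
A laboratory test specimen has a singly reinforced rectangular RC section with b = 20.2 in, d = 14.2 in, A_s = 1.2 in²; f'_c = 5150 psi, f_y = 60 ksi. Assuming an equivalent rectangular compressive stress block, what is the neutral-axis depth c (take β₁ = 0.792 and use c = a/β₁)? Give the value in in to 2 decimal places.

c ≈ 1.03 in

T = A_s f_y = 1.2 × 60 = 72 kips.
a = T/(0.85 f'_c b) = 72/(0.85 × 5.15 × 20.2) = 0.8142 in.
With β₁ = 0.792, c = a/β₁ = 0.8142/0.792 = 1.03 in.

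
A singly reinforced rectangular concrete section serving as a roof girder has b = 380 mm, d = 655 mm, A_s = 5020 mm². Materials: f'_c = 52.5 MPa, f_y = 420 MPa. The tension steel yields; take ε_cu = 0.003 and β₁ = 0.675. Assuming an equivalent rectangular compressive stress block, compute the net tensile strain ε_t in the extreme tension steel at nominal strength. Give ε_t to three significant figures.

a = A_s f_y/(0.85 f'_c b) = 124.33 mm.
β₁ = 0.675, so c = a/β₁ = 124.33/0.675 = 184.19 mm.
From the linear strain diagram with ε_cu = 0.003: ε_t = 0.003 (d − c)/c = 0.003 × (655 − 184.19)/184.19 = 0.00767.
Since ε_t ≥ 0.005, the section is tension-controlled.

ε_t ≈ 0.00767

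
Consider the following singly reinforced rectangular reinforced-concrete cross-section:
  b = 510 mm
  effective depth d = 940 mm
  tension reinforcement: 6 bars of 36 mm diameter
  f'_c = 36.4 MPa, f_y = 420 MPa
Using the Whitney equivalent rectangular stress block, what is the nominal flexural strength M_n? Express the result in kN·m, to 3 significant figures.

A_s = 6 × 1018 = 6108 mm².
T = A_s f_y = 6108 × 420 = 2565360 N = 2565.36 kN.
From C = T: a = T/(0.85 f'_c b) = 2565360/(0.85 × 36.4 × 510) = 162.58 mm.
M_n = T(d − a/2) = 2565.36 kN × (940 − 81.29) mm = 2202.90 kN·m.

M_n ≈ 2200 kN·m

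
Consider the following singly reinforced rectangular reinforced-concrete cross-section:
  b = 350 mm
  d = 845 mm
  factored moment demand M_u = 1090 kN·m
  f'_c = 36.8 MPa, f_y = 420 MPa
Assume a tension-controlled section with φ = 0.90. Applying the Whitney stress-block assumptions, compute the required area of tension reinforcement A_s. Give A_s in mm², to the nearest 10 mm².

A_s ≈ 3730 mm²

M_n = M_u/φ = 1090/0.90 = 1211.11 kN·m.
With M_n = 0.85 f'_c a b (d − a/2), solve the quadratic for a:
a = d − √(d² − 2M_n/(0.85 f'_c b)) = 845 − √(845² − 2 × 1211.11×10⁶/(0.85 × 36.8 × 350)) = 143.02 mm.
A_s = 0.85 f'_c a b / f_y = 0.85 × 36.8 × 143.02 × 350 / 420 = 3728.1 mm².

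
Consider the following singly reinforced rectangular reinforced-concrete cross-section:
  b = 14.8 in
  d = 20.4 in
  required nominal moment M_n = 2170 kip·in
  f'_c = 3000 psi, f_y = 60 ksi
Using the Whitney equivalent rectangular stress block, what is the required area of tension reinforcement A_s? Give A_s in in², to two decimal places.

A_s ≈ 1.92 in²

From M_n = 0.85 f'_c a b (d − a/2):
a = d − √(d² − 2M_n/(0.85 f'_c b)) = 20.4 − √(20.4² − 2 × 2170/(0.85 × 3 × 14.8)) = 3.046 in.
A_s = 0.85 f'_c a b / f_y = 0.85 × 3 × 3.046 × 14.8 / 60 = 1.916 in².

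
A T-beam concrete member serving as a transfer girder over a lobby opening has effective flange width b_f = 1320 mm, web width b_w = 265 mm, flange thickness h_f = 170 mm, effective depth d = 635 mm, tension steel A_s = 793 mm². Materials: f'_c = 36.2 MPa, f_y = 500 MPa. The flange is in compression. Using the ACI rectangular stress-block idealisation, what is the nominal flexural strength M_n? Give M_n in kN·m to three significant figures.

Tension: T = A_s f_y = 793 × 500 = 396500 N.
Try a within the flange: a = T/(0.85 f'_c b_f) = 396500/(0.85 × 36.2 × 1320) = 9.76 mm.
Since a = 9.76 ≤ h_f = 170 mm, the stress block lies entirely in the flange; analyse as a rectangular beam of width b_f.
M_n = T(d − a/2) = 396500 × (635 − 4.88) = 249.84 × 10⁶ N·mm.
M_n = 249.84 kN·m.

M_n ≈ 250 kN·m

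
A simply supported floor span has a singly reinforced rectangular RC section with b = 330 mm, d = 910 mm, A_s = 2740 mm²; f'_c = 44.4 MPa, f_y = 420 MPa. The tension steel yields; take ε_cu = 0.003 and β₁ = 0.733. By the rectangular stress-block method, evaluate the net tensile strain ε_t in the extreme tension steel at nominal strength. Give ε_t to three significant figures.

a = A_s f_y/(0.85 f'_c b) = 92.40 mm.
β₁ = 0.733, so c = a/β₁ = 92.40/0.733 = 126.06 mm.
From the linear strain diagram with ε_cu = 0.003: ε_t = 0.003 (d − c)/c = 0.003 × (910 − 126.06)/126.06 = 0.0187.
Since ε_t ≥ 0.005, the section is tension-controlled.

ε_t ≈ 0.0187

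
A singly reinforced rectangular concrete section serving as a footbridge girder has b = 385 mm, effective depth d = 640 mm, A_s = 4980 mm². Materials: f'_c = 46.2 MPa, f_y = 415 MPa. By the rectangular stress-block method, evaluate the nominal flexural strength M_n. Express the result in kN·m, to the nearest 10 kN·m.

M_n ≈ 1180 kN·m

T = A_s f_y = 4980 × 415 = 2066700 N = 2066.7 kN.
From C = T: a = T/(0.85 f'_c b) = 2066700/(0.85 × 46.2 × 385) = 136.70 mm.
M_n = T(d − a/2) = 2066.7 kN × (640 − 68.35) mm = 1181.43 kN·m.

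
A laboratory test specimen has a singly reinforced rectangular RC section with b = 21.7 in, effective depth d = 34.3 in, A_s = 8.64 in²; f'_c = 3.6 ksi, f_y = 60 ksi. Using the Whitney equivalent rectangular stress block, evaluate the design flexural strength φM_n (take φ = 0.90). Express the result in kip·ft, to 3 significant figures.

φM_n ≈ 1180 kip·ft

T = A_s f_y = 8.64 × 60 = 518.4 kips.
a = T/(0.85 f'_c b) = 518.4/(0.85 × 3.6 × 21.7) = 7.807 in.
M_n = T(d − a/2) = 518.4 × (34.3 − 3.9035) = 15757.5 kip·in = 15757.5/12 = 1313.13 kip·ft.
φM_n = 0.90 × 1313.13 = 1181.82 kip·ft.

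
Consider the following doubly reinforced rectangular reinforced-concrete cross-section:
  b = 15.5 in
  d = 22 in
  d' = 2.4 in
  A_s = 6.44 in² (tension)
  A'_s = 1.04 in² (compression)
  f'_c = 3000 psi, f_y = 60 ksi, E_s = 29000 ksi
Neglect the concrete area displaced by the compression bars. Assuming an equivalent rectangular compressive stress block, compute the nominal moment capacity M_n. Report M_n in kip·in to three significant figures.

M_n ≈ 7020 kip·in

Assume both steels yield.
a = (A_s − A'_s) f_y/(0.85 f'_c b) = (6.44 − 1.04) × 60/(0.85 × 3 × 15.5) = 8.197 in.
c = a/β₁ = 8.197/0.85 = 9.644 in; ε'_s = 0.003(c − d')/c = 0.0023 ≥ ε_y = 0.0021, so the compression steel yields.
M_n = (A_s − A'_s) f_y (d − a/2) + A'_s f_y (d − d') = 324 × (22 − 4.0985) + 62.4 × (22 − 2.4) = 5800.1 + 1223.0 = 7023.1 kip·in.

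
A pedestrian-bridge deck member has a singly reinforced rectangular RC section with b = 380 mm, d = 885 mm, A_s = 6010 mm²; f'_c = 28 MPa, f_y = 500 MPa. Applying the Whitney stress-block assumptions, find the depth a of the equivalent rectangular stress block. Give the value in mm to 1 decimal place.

T = A_s f_y = 6010 × 500 = 3005000 N = 3005 kN.
Setting C = 0.85 f'_c a b equal to T: a = 3005000/(0.85 × 28 × 380) = 332.3 mm.

a ≈ 332.3 mm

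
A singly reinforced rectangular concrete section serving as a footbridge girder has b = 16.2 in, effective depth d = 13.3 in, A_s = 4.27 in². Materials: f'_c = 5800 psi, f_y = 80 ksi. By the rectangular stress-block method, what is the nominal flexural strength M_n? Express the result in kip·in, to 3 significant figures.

T = A_s f_y = 4.27 × 80 = 341.6 kips.
a = T/(0.85 f'_c b) = 341.6/(0.85 × 5.8 × 16.2) = 4.277 in.
M_n = T(d − a/2) = 341.6 × (13.3 − 2.1385) = 3812.8 kip·in.

M_n ≈ 3810 kip·in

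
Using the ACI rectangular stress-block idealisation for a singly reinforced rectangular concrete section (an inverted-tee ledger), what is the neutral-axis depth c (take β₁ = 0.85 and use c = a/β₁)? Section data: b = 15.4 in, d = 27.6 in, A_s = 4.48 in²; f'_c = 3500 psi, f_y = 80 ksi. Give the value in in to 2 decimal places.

c ≈ 9.20 in

T = A_s f_y = 4.48 × 80 = 358.4 kips.
a = T/(0.85 f'_c b) = 358.4/(0.85 × 3.5 × 15.4) = 7.8228 in.
With β₁ = 0.85, c = a/β₁ = 7.8228/0.85 = 9.20 in.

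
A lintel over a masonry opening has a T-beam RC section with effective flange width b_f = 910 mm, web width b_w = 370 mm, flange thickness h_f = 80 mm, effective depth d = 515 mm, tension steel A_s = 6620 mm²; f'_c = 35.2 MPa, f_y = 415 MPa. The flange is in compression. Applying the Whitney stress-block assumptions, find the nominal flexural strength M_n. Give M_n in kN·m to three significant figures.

M_n ≈ 1270 kN·m

Tension: T = A_s f_y = 6620 × 415 = 2747300 N.
Try a within the flange: a = T/(0.85 f'_c b_f) = 2747300/(0.85 × 35.2 × 910) = 100.90 mm.
a = 100.90 > h_f = 80 mm: the block extends into the web. Split into flange-overhang and web parts.
C_f = 0.85 f'_c (b_f − b_w) h_f = 0.85 × 35.2 × (910 − 370) × 80 = 1292544 N.
Remaining web compression depth: a_w = (T − C_f)/(0.85 f'_c b_w) = (2747300 − 1292544)/(0.85 × 35.2 × 370) = 131.41 mm.
M_n = C_f(d − h_f/2) + (T − C_f)(d − a_w/2) = 1292544 × (515 − 40) + 1454756 × (515 − 65.705) = 613.96 + 653.61 = 1267.57 × 10⁶ N·mm.
M_n = 1267.57 kN·m.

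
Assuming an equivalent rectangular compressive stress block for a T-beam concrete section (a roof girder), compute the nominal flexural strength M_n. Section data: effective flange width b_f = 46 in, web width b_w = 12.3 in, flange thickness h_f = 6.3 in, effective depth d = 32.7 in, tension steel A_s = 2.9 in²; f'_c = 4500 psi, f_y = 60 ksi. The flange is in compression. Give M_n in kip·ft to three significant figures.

M_n ≈ 467 kip·ft

Tension: T = A_s f_y = 2.9 × 60 = 174 kips.
Try a within the flange: a = T/(0.85 f'_c b_f) = 174/(0.85 × 4.5 × 46) = 0.989 in.
Since a = 0.989 ≤ h_f = 6.3 in, the stress block lies entirely in the flange; analyse as a rectangular beam of width b_f.
M_n = T(d − a/2) = 174 × (32.7 − 0.4945) = 5603.8 kip·in.
M_n = 5603.8/12 = 466.98 kip·ft.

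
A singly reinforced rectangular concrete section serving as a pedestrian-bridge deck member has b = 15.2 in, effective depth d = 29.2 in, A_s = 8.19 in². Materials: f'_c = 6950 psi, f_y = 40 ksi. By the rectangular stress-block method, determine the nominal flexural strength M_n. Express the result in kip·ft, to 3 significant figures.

M_n ≈ 747 kip·ft

T = A_s f_y = 8.19 × 40 = 327.6 kips.
a = T/(0.85 f'_c b) = 327.6/(0.85 × 6.95 × 15.2) = 3.648 in.
M_n = T(d − a/2) = 327.6 × (29.2 − 1.824) = 8968.4 kip·in = 8968.4/12 = 747.37 kip·ft.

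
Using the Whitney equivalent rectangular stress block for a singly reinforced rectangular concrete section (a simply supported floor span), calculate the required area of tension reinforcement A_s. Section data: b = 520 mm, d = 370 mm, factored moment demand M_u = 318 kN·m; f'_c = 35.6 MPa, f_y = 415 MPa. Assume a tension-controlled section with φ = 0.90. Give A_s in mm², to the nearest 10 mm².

A_s ≈ 2530 mm²

M_n = M_u/φ = 318/0.90 = 353.333 kN·m.
With M_n = 0.85 f'_c a b (d − a/2), solve the quadratic for a:
a = d − √(d² − 2M_n/(0.85 f'_c b)) = 370 − √(370² − 2 × 353.333×10⁶/(0.85 × 35.6 × 520)) = 66.70 mm.
A_s = 0.85 f'_c a b / f_y = 0.85 × 35.6 × 66.70 × 520 / 415 = 2529.0 mm².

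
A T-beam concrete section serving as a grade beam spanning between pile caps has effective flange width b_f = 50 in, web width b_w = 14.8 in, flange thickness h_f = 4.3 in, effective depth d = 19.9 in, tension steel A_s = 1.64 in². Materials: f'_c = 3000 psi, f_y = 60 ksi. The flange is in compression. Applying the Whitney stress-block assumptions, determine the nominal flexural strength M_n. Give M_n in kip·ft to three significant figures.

M_n ≈ 160 kip·ft

Tension: T = A_s f_y = 1.64 × 60 = 98.4 kips.
Try a within the flange: a = T/(0.85 f'_c b_f) = 98.4/(0.85 × 3 × 50) = 0.772 in.
Since a = 0.772 ≤ h_f = 4.3 in, the stress block lies entirely in the flange; analyse as a rectangular beam of width b_f.
M_n = T(d − a/2) = 98.4 × (19.9 − 0.386) = 1920.2 kip·in.
M_n = 1920.2/12 = 160.02 kip·ft.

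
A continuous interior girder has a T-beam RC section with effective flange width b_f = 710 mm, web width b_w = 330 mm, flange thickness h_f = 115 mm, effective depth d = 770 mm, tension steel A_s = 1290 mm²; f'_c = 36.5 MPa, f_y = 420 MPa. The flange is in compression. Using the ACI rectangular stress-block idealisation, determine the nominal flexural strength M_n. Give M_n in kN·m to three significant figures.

M_n ≈ 411 kN·m

Tension: T = A_s f_y = 1290 × 420 = 541800 N.
Try a within the flange: a = T/(0.85 f'_c b_f) = 541800/(0.85 × 36.5 × 710) = 24.60 mm.
Since a = 24.60 ≤ h_f = 115 mm, the stress block lies entirely in the flange; analyse as a rectangular beam of width b_f.
M_n = T(d − a/2) = 541800 × (770 − 12.3) = 410.52 × 10⁶ N·mm.
M_n = 410.52 kN·m.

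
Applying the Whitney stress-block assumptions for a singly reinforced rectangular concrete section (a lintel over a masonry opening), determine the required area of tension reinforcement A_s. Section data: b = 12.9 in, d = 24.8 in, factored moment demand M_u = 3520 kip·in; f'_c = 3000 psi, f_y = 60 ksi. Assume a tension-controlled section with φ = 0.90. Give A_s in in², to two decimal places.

A_s ≈ 2.95 in²

M_n = M_u/φ = 3520/0.90 = 3911.11 kip·in.
From M_n = 0.85 f'_c a b (d − a/2):
a = d − √(d² − 2M_n/(0.85 f'_c b)) = 24.8 − √(24.8² − 2 × 3911.11/(0.85 × 3 × 12.9)) = 5.377 in.
A_s = 0.85 f'_c a b / f_y = 0.85 × 3 × 5.377 × 12.9 / 60 = 2.948 in².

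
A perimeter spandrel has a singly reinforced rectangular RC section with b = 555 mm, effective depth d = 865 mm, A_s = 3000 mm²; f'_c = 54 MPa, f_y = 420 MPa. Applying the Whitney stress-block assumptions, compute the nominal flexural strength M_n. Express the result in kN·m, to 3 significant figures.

M_n ≈ 1060 kN·m

T = A_s f_y = 3000 × 420 = 1260000 N = 1260 kN.
From C = T: a = T/(0.85 f'_c b) = 1260000/(0.85 × 54 × 555) = 49.46 mm.
M_n = T(d − a/2) = 1260 kN × (865 − 24.73) mm = 1058.74 kN·m.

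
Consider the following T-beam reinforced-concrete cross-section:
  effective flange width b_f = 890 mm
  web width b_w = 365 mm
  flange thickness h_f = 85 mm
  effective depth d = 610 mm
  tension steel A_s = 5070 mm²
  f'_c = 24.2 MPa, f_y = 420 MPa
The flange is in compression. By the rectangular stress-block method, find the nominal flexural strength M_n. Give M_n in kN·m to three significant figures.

Tension: T = A_s f_y = 5070 × 420 = 2129400 N.
Try a within the flange: a = T/(0.85 f'_c b_f) = 2129400/(0.85 × 24.2 × 890) = 116.31 mm.
a = 116.31 > h_f = 85 mm: the block extends into the web. Split into flange-overhang and web parts.
C_f = 0.85 f'_c (b_f − b_w) h_f = 0.85 × 24.2 × (890 − 365) × 85 = 917936 N.
Remaining web compression depth: a_w = (T − C_f)/(0.85 f'_c b_w) = (2129400 − 917936)/(0.85 × 24.2 × 365) = 161.36 mm.
M_n = C_f(d − h_f/2) + (T − C_f)(d − a_w/2) = 917936 × (610 − 42.5) + 1211464 × (610 − 80.68) = 520.93 + 641.25 = 1162.18 × 10⁶ N·mm.
M_n = 1162.18 kN·m.

M_n ≈ 1160 kN·m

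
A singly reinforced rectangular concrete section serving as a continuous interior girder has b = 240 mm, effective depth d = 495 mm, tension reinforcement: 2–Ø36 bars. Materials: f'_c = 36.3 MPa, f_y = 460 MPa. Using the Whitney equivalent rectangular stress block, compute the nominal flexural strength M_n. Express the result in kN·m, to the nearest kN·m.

M_n ≈ 404 kN·m

A_s = 2 × 1018 = 2036 mm².
T = A_s f_y = 2036 × 460 = 936560 N = 936.56 kN.
From C = T: a = T/(0.85 f'_c b) = 936560/(0.85 × 36.3 × 240) = 126.47 mm.
M_n = T(d − a/2) = 936.56 kN × (495 − 63.235) mm = 404.37 kN·m.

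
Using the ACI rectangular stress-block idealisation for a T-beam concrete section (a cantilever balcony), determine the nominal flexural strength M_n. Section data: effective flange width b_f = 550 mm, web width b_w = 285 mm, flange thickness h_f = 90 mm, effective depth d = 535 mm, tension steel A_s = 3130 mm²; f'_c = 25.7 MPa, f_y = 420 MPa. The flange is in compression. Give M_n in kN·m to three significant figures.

M_n ≈ 629 kN·m

Tension: T = A_s f_y = 3130 × 420 = 1314600 N.
Try a within the flange: a = T/(0.85 f'_c b_f) = 1314600/(0.85 × 25.7 × 550) = 109.42 mm.
a = 109.42 > h_f = 90 mm: the block extends into the web. Split into flange-overhang and web parts.
C_f = 0.85 f'_c (b_f − b_w) h_f = 0.85 × 25.7 × (550 − 285) × 90 = 521003 N.
Remaining web compression depth: a_w = (T − C_f)/(0.85 f'_c b_w) = (1314600 − 521003)/(0.85 × 25.7 × 285) = 127.47 mm.
M_n = C_f(d − h_f/2) + (T − C_f)(d − a_w/2) = 521003 × (535 − 45) + 793597 × (535 − 63.735) = 255.29 + 373.99 = 629.28 × 10⁶ N·mm.
M_n = 629.28 kN·m.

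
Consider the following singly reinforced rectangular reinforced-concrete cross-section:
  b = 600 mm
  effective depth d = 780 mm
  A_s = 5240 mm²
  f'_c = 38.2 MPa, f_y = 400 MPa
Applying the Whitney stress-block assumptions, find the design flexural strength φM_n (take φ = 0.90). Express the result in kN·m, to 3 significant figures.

φM_n ≈ 1370 kN·m

T = A_s f_y = 5240 × 400 = 2096000 N = 2096 kN.
From C = T: a = T/(0.85 f'_c b) = 2096000/(0.85 × 38.2 × 600) = 107.59 mm.
M_n = T(d − a/2) = 2096 kN × (780 − 53.795) mm = 1522.13 kN·m.
φM_n = 0.90 × 1522.13 = 1369.92 kN·m.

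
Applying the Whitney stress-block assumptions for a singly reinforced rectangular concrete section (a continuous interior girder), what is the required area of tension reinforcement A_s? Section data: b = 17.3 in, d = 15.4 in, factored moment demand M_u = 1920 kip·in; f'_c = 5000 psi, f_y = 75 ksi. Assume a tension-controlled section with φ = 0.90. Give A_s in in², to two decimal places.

M_n = M_u/φ = 1920/0.90 = 2133.33 kip·in.
From M_n = 0.85 f'_c a b (d − a/2):
a = d − √(d² − 2M_n/(0.85 f'_c b)) = 15.4 − √(15.4² − 2 × 2133.33/(0.85 × 5 × 17.3)) = 2.016 in.
A_s = 0.85 f'_c a b / f_y = 0.85 × 5 × 2.016 × 17.3 / 75 = 1.976 in².

A_s ≈ 1.98 in²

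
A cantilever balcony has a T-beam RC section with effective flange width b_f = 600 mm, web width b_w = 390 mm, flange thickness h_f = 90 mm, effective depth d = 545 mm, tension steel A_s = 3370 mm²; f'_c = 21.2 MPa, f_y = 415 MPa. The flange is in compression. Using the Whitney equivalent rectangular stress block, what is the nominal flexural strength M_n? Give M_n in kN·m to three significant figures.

M_n ≈ 667 kN·m

Tension: T = A_s f_y = 3370 × 415 = 1398550 N.
Try a within the flange: a = T/(0.85 f'_c b_f) = 1398550/(0.85 × 21.2 × 600) = 129.35 mm.
a = 129.35 > h_f = 90 mm: the block extends into the web. Split into flange-overhang and web parts.
C_f = 0.85 f'_c (b_f − b_w) h_f = 0.85 × 21.2 × (600 − 390) × 90 = 340578 N.
Remaining web compression depth: a_w = (T − C_f)/(0.85 f'_c b_w) = (1398550 − 340578)/(0.85 × 21.2 × 390) = 150.54 mm.
M_n = C_f(d − h_f/2) + (T − C_f)(d − a_w/2) = 340578 × (545 − 45) + 1057972 × (545 − 75.27) = 170.29 + 496.96 = 667.25 × 10⁶ N·mm.
M_n = 667.25 kN·m.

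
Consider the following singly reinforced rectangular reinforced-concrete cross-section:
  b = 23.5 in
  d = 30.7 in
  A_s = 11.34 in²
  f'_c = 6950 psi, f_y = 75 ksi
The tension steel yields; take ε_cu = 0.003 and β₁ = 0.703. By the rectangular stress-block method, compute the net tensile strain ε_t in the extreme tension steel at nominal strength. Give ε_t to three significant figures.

ε_t ≈ 0.00757

a = A_s f_y/(0.85 f'_c b) = 6.126 in.
β₁ = 0.703, so c = a/β₁ = 6.126/0.703 = 8.714 in.
From the linear strain diagram with ε_cu = 0.003: ε_t = 0.003 (d − c)/c = 0.003 × (30.7 − 8.714)/8.714 = 0.00757.
Since ε_t ≥ 0.005, the section is tension-controlled.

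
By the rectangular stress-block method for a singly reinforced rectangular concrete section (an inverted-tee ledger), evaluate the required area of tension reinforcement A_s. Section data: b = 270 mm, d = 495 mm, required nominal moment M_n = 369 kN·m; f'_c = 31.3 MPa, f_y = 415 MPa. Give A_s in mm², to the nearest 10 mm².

With M_n = 0.85 f'_c a b (d − a/2), solve the quadratic for a:
a = d − √(d² − 2M_n/(0.85 f'_c b)) = 495 − √(495² − 2 × 369×10⁶/(0.85 × 31.3 × 270)) = 117.79 mm.
A_s = 0.85 f'_c a b / f_y = 0.85 × 31.3 × 117.79 × 270 / 415 = 2038.9 mm².

A_s ≈ 2040 mm²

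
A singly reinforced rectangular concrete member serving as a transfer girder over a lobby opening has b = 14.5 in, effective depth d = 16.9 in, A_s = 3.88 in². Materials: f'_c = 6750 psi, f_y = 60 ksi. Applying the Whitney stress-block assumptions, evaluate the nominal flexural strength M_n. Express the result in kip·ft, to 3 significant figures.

T = A_s f_y = 3.88 × 60 = 232.8 kips.
a = T/(0.85 f'_c b) = 232.8/(0.85 × 6.75 × 14.5) = 2.798 in.
M_n = T(d − a/2) = 232.8 × (16.9 − 1.399) = 3608.6 kip·in = 3608.6/12 = 300.72 kip·ft.

M_n ≈ 301 kip·ft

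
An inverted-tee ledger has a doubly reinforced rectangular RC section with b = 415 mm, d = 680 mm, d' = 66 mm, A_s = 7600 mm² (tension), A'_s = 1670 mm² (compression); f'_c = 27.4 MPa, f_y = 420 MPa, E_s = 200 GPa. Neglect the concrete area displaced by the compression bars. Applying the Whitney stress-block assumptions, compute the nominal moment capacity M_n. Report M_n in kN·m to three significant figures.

Assume both tension and compression steel yield.
Net tension couple steel: A_s − A'_s = 5930 mm².
a = (A_s − A'_s) f_y / (0.85 f'_c b) = 2490600/(0.85 × 27.4 × 415) = 257.68 mm.
c = a/β₁ = 257.68/0.85 = 303.15 mm; ε'_s = 0.003(c − d')/c = 0.0023 ≥ f_y/E_s = 0.0021, so compression steel does yield.
M_n = (A_s − A'_s) f_y (d − a/2) + A'_s f_y (d − d') = [2490600 × (680 − 128.84) + 701400 × (680 − 66)] × 10⁻⁶ = 1372.72 + 430.66 = 1803.38 kN·m.

M_n ≈ 1800 kN·m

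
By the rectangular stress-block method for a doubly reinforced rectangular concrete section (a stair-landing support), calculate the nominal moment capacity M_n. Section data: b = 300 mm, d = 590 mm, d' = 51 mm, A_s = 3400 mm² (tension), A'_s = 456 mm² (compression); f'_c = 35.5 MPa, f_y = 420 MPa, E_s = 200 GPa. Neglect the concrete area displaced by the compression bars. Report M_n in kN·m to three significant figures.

Assume both tension and compression steel yield.
Net tension couple steel: A_s − A'_s = 2944 mm².
a = (A_s − A'_s) f_y / (0.85 f'_c b) = 1236480/(0.85 × 35.5 × 300) = 136.59 mm.
c = a/β₁ = 136.59/0.796 = 171.60 mm; ε'_s = 0.003(c − d')/c = 0.0021 ≥ f_y/E_s = 0.0021, so compression steel does yield.
M_n = (A_s − A'_s) f_y (d − a/2) + A'_s f_y (d − d') = [1236480 × (590 − 68.295) + 191520 × (590 − 51)] × 10⁻⁶ = 645.08 + 103.23 = 748.31 kN·m.

M_n ≈ 748 kN·m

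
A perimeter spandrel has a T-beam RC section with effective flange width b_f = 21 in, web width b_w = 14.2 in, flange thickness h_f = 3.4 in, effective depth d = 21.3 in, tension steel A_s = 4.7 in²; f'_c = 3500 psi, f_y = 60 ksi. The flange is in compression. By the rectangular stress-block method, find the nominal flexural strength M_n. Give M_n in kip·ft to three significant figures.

Tension: T = A_s f_y = 4.7 × 60 = 282 kips.
Try a within the flange: a = T/(0.85 f'_c b_f) = 282/(0.85 × 3.5 × 21) = 4.514 in.
a = 4.514 > h_f = 3.4 in: the block extends into the web. Split into flange-overhang and web parts.
C_f = 0.85 f'_c (b_f − b_w) h_f = 0.85 × 3.5 × (21 − 14.2) × 3.4 = 68.8 kips.
Remaining web compression depth: a_w = (T − C_f)/(0.85 f'_c b_w) = (282 − 68.8)/(0.85 × 3.5 × 14.2) = 5.047 in.
M_n = C_f(d − h_f/2) + (T − C_f)(d − a_w/2) = 68.8 × (21.3 − 1.7) + 213.2 × (21.3 − 2.5235) = 1348.5 + 4003.1 = 5351.6 kip·in.
M_n = 5351.6/12 = 445.97 kip·ft.

M_n ≈ 446 kip·ft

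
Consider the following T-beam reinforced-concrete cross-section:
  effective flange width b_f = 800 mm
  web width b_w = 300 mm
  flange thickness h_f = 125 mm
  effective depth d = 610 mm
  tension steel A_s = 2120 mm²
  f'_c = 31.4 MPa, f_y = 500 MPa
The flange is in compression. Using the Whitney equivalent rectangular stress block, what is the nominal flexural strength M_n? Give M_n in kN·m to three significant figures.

Tension: T = A_s f_y = 2120 × 500 = 1060000 N.
Try a within the flange: a = T/(0.85 f'_c b_f) = 1060000/(0.85 × 31.4 × 800) = 49.64 mm.
Since a = 49.64 ≤ h_f = 125 mm, the stress block lies entirely in the flange; analyse as a rectangular beam of width b_f.
M_n = T(d − a/2) = 1060000 × (610 − 24.82) = 620.29 × 10⁶ N·mm.
M_n = 620.29 kN·m.

M_n ≈ 620 kN·m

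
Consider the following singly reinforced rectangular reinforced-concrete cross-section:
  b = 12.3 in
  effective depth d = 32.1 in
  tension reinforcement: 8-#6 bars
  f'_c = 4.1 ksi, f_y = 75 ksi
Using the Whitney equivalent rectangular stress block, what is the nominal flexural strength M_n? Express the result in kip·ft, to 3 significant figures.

A_s = 8 × 0.44 = 3.52 in².
T = A_s f_y = 3.52 × 75 = 264 kips.
a = T/(0.85 f'_c b) = 264/(0.85 × 4.1 × 12.3) = 6.159 in.
M_n = T(d − a/2) = 264 × (32.1 − 3.0795) = 7661.4 kip·in = 7661.4/12 = 638.45 kip·ft.

M_n ≈ 638 kip·ft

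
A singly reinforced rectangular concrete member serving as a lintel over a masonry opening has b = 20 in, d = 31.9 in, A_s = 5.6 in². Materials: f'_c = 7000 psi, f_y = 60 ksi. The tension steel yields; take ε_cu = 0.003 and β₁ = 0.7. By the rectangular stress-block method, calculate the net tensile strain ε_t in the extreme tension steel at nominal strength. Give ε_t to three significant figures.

a = A_s f_y/(0.85 f'_c b) = 2.824 in.
β₁ = 0.7, so c = a/β₁ = 2.824/0.7 = 4.034 in.
From the linear strain diagram with ε_cu = 0.003: ε_t = 0.003 (d − c)/c = 0.003 × (31.9 − 4.034)/4.034 = 0.0207.
Since ε_t ≥ 0.005, the section is tension-controlled.

ε_t ≈ 0.0207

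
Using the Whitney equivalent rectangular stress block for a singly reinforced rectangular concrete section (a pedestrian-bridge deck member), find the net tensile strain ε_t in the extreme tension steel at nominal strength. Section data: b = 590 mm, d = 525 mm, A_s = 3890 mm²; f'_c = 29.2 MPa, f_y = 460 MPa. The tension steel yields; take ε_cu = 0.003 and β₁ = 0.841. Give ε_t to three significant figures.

a = A_s f_y/(0.85 f'_c b) = 122.20 mm.
β₁ = 0.841, so c = a/β₁ = 122.20/0.841 = 145.30 mm.
From the linear strain diagram with ε_cu = 0.003: ε_t = 0.003 (d − c)/c = 0.003 × (525 − 145.30)/145.30 = 0.00784.
Since ε_t ≥ 0.005, the section is tension-controlled.

ε_t ≈ 0.00784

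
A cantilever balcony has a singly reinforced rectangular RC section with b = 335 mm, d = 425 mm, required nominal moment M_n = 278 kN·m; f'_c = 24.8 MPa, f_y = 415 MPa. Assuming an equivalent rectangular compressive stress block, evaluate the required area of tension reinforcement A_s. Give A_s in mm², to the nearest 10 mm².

A_s ≈ 1800 mm²

With M_n = 0.85 f'_c a b (d − a/2), solve the quadratic for a:
a = d − √(d² − 2M_n/(0.85 f'_c b)) = 425 − √(425² − 2 × 278×10⁶/(0.85 × 24.8 × 335)) = 105.80 mm.
A_s = 0.85 f'_c a b / f_y = 0.85 × 24.8 × 105.80 × 335 / 415 = 1800.3 mm².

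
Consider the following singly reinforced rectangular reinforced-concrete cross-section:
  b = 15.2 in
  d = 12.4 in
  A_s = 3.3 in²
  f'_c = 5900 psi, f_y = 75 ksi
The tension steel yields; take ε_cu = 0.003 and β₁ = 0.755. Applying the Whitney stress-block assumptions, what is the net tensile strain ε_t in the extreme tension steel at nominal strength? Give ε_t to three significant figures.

ε_t ≈ 0.00565

a = A_s f_y/(0.85 f'_c b) = 3.247 in.
β₁ = 0.755, so c = a/β₁ = 3.247/0.755 = 4.301 in.
From the linear strain diagram with ε_cu = 0.003: ε_t = 0.003 (d − c)/c = 0.003 × (12.4 − 4.301)/4.301 = 0.00565.
Since ε_t ≥ 0.005, the section is tension-controlled.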